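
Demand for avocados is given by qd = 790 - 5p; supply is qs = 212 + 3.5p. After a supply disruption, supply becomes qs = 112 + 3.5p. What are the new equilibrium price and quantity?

p' = 1356/17, q' = 6650/17

Original equilibrium: p* = 68, q* = 450.
New equilibrium: 790 - 5p = 112 + 3.5p, so 678 = 8.5p and p' = 1356/17; q' = 790 − 5(1356/17) = 6650/17.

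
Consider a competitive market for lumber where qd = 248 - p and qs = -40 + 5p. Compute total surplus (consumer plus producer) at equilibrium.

Total surplus = 24000

Equilibrium: 248 - p = -40 + 5p gives p* = 48, q* = 200.
Demand choke price: p = 248; supply starts at p = 8.
CS = ½(248 − 48)(200) = 20000; PS = ½(48 − 8)(200) = 4000.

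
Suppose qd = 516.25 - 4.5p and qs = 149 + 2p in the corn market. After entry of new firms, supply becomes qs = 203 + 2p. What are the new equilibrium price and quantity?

p' = 1253/26, q' = 3892/13

Original equilibrium: p* = 56.5, q* = 262.
New equilibrium: 516.25 - 4.5p = 203 + 2p, so 313.25 = 6.5p and p' = 1253/26; q' = 516.25 − 4.5(1253/26) = 3892/13.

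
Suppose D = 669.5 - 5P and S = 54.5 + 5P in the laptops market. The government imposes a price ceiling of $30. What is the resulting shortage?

Equilibrium price would be P* = 61.5, so the ceiling at 30 binds.
At P = 30: D = 669.5 − 5(30) = 519.5, S = 54.5 + 5(30) = 204.5.
Shortage = 519.5 − 204.5 = 315.

Shortage = 315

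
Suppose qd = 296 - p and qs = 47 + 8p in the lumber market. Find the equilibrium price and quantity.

p* = 83/3, q* = 805/3

Set qd = qs: 296 - p = 47 + 8p.
249 = 9p, so p* = 83/3.
q* = 296 − 1(83/3) = 805/3.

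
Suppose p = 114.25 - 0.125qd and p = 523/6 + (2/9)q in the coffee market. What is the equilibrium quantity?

Set the two price expressions equal: 114.25 - 0.125q = 523/6 + (2/9)q.
325/12 = (25/72)q, so q* = 78.
p* = 114.25 − (0.125)(78) = 104.5.

q* = 78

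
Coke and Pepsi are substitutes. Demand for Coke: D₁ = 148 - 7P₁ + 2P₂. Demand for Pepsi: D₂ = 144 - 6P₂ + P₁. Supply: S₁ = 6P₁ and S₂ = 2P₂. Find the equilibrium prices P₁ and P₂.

Market 1: 148 - 7P₁ + 2P₂ = 6P₁ → 13P₁ - 2P₂ = 148.
Market 2: 8P₂ - P₁ = 144.
Eliminating P₂: 8×(1) + 2×(2) gives 102P₁ = 1472, so P₁ = 736/51.
Back-substitute into (2): P₂ = (144 + 1×736/51) / 8 = 1010/51.

P₁ = 736/51, P₂ = 1010/51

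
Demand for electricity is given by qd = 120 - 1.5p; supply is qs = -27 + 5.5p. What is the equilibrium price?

p* = 21

Set qd = qs: 120 - 1.5p = -27 + 5.5p.
147 = 7p, so p* = 21.
q* = 120 − 1.5(21) = 88.5.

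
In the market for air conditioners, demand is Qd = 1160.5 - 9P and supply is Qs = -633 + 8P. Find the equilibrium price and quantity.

Set Qd = Qs: 1160.5 - 9P = -633 + 8P.
1793.5 = 17P, so P* = 105.5.
Q* = 1160.5 − 9(105.5) = 211.

P* = 105.5, Q* = 211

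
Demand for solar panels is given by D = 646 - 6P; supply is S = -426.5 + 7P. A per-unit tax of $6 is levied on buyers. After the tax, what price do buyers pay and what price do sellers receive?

Pre-tax equilibrium: P* = 82.5, Q* = 151.
Tax on buyers shifts demand to D = 646 − 6(P + 6) = 610 - 6P.
610 - 6P = -426.5 + 7P gives seller price Ps = 2073/26; buyers pay Pb = 2073/26 + 6 = 2229/26.
New quantity: Q = 646 − 6(2229/26) = 1711/13.

Buyers pay 2229/26, sellers receive 2073/26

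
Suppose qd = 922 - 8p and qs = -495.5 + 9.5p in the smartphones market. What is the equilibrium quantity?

q* = 274

Set qd = qs: 922 - 8p = -495.5 + 9.5p.
1417.5 = 17.5p, so p* = 81.
q* = 922 − 8(81) = 274.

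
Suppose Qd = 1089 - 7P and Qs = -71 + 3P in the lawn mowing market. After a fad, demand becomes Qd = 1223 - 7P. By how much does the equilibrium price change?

ΔP = 13.4

Original equilibrium: P* = 116, Q* = 277.
New equilibrium: 1223 - 7P = -71 + 3P, so 1294 = 10P and P' = 129.4; Q' = 1223 − 7(129.4) = 317.2.
Change in price: 129.4 − 116 = 13.4.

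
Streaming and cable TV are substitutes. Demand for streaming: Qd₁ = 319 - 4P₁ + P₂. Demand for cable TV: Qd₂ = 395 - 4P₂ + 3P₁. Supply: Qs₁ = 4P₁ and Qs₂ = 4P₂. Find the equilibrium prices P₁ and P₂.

P₁ = 2947/61, P₂ = 4117/61

Market 1: 319 - 4P₁ + P₂ = 4P₁ → 8P₁ - P₂ = 319.
Market 2: 8P₂ - 3P₁ = 395.
Eliminating P₂: 8×(1) + 1×(2) gives 61P₁ = 2947, so P₁ = 2947/61.
Back-substitute into (2): P₂ = (395 + 3×2947/61) / 8 = 4117/61.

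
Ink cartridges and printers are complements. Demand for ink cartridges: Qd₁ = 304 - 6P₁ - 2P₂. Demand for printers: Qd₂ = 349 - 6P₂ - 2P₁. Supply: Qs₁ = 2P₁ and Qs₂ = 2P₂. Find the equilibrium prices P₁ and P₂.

P₁ = 28.9, P₂ = 36.4

Market 1: 304 - 6P₁ - 2P₂ = 2P₁ → 8P₁ + 2P₂ = 304.
Market 2: 8P₂ + 2P₁ = 349.
Eliminating P₂: 8×(1) − 2×(2) gives 60P₁ = 1734, so P₁ = 28.9.
Back-substitute into (2): P₂ = (349 − 2×28.9) / 8 = 36.4.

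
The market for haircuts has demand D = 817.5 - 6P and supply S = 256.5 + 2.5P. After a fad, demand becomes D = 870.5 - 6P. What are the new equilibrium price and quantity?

Original equilibrium: P* = 66, Q* = 421.5.
New equilibrium: 870.5 - 6P = 256.5 + 2.5P, so 614 = 8.5P and P' = 1228/17; Q' = 870.5 − 6(1228/17) = 14861/34.

P' = 1228/17, Q' = 14861/34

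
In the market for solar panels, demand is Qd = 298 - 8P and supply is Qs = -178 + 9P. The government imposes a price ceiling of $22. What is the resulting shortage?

Equilibrium price would be P* = 28, so the ceiling at 22 binds.
At P = 22: Qd = 298 − 8(22) = 122, Qs = -178 + 9(22) = 20.
Shortage = 122 − 20 = 102.

Shortage = 102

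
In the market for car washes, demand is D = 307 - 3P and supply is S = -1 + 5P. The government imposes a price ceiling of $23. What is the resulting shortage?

Shortage = 124

Equilibrium price would be P* = 38.5, so the ceiling at 23 binds.
At P = 23: D = 307 − 3(23) = 238, S = -1 + 5(23) = 114.
Shortage = 238 − 114 = 124.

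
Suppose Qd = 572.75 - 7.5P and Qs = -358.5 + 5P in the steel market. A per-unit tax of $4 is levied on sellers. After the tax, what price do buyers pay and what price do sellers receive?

Buyers pay $76.1, sellers receive $72.1

Pre-tax equilibrium: P* = 74.5, Q* = 14.
Tax on sellers shifts supply to Qs = -358.5 + 5(P − 4) = -378.5 + 5P.
572.75 - 7.5P = -378.5 + 5P gives buyer price Pb = 76.1; sellers receive Ps = 76.1 − 4 = 72.1.
New quantity: Q = 572.75 − 7.5(76.1) = 2.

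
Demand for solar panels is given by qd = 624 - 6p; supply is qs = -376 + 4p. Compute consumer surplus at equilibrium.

Equilibrium: 624 - 6p = -376 + 4p gives p* = 100, q* = 24.
Demand choke price (qd = 0): p = 104.
CS = ½(104 − 100)(24) = 48.

Consumer surplus = 48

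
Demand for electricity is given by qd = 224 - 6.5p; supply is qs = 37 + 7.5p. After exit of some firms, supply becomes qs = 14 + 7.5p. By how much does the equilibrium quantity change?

Δq = -299/28

Original equilibrium: p* = 187/14, q* = 3841/28.
New equilibrium: 224 - 6.5p = 14 + 7.5p, so 210 = 14p and p' = 15; q' = 224 − 6.5(15) = 126.5.
Change in quantity: 126.5 − 3841/28 = -299/28.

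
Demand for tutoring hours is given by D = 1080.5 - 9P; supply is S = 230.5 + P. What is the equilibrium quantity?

Set D = S: 1080.5 - 9P = 230.5 + P.
850 = 10P, so P* = 85.
Q* = 1080.5 − 9(85) = 315.5.

Q* = 315.5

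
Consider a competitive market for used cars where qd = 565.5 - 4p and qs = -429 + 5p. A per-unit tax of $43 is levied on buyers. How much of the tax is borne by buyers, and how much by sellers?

Pre-tax equilibrium: p* = 110.5, q* = 123.5.
Tax on buyers shifts demand to qd = 565.5 − 4(p + 43) = 393.5 - 4p.
393.5 - 4p = -429 + 5p gives seller price ps = 1645/18; buyers pay pb = 1645/18 + 43 = 2419/18.
New quantity: q = 565.5 − 4(2419/18) = 503/18.
Buyer burden = 2419/18 − 110.5 = 215/9; seller burden = 110.5 − 1645/18 = 172/9.

Buyers bear 215/9, sellers bear 172/9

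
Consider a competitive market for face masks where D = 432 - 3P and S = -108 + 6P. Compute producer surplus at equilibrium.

Producer surplus = 5292

Equilibrium: 432 - 3P = -108 + 6P gives P* = 60, Q* = 252.
Supply starts at P = 18 (where S = 0).
PS = ½(60 − 18)(252) = 5292.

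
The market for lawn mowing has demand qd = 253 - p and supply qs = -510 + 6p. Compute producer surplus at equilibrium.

Equilibrium: 253 - p = -510 + 6p gives p* = 109, q* = 144.
Supply starts at p = 85 (where qs = 0).
PS = ½(109 − 85)(144) = 1728.

Producer surplus = 1728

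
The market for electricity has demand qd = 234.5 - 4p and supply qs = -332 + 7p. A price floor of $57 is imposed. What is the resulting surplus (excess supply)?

Surplus = 60.5

Equilibrium price would be p* = 51.5, so the floor at 57 binds.
At p = 57: qd = 6.5, qs = 67.
Surplus = 67 − 6.5 = 60.5.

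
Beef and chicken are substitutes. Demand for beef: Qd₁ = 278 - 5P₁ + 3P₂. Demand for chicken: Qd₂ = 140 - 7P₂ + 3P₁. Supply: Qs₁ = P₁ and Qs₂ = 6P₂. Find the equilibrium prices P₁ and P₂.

P₁ = 4034/69, P₂ = 558/23

Market 1: 278 - 5P₁ + 3P₂ = P₁ → 6P₁ - 3P₂ = 278.
Market 2: 13P₂ - 3P₁ = 140.
Eliminating P₂: 13×(1) + 3×(2) gives 69P₁ = 4034, so P₁ = 4034/69.
Back-substitute into (2): P₂ = (140 + 3×4034/69) / 13 = 558/23.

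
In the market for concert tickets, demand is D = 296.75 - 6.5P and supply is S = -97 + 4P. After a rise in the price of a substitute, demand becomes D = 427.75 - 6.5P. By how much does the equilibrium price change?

Original equilibrium: P* = 37.5, Q* = 53.
New equilibrium: 427.75 - 6.5P = -97 + 4P, so 524.75 = 10.5P and P' = 2099/42; Q' = 427.75 − 6.5(2099/42) = 2161/21.
Change in price: 2099/42 − 37.5 = 262/21.

ΔP = 262/21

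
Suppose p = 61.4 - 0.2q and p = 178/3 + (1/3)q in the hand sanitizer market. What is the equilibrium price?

p* = 60.625

Set the two price expressions equal: 61.4 - 0.2q = 178/3 + (1/3)q.
31/15 = (8/15)q, so q* = 3.875.
p* = 61.4 − (0.2)(3.875) = 60.625.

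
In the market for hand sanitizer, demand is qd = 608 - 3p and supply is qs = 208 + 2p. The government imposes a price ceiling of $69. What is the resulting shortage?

Shortage = 55

Equilibrium price would be p* = 80, so the ceiling at 69 binds.
At p = 69: qd = 608 − 3(69) = 401, qs = 208 + 2(69) = 346.
Shortage = 401 − 346 = 55.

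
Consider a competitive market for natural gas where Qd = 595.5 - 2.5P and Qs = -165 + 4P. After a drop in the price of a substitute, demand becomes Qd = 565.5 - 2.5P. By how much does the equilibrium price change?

Original equilibrium: P* = 117, Q* = 303.
New equilibrium: 565.5 - 2.5P = -165 + 4P, so 730.5 = 6.5P and P' = 1461/13; Q' = 565.5 − 2.5(1461/13) = 3699/13.
Change in price: 1461/13 − 117 = -60/13.

ΔP = -60/13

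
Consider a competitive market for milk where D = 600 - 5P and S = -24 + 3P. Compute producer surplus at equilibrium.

Producer surplus = 7350

Equilibrium: 600 - 5P = -24 + 3P gives P* = 78, Q* = 210.
Supply starts at P = 8 (where S = 0).
PS = ½(78 − 8)(210) = 7350.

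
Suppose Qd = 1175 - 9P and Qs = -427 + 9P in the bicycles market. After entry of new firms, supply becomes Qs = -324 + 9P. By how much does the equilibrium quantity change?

ΔQ = 51.5

Original equilibrium: P* = 89, Q* = 374.
New equilibrium: 1175 - 9P = -324 + 9P, so 1499 = 18P and P' = 1499/18; Q' = 1175 − 9(1499/18) = 425.5.
Change in quantity: 425.5 − 374 = 51.5.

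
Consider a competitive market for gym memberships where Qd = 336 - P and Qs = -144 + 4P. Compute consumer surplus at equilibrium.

Equilibrium: 336 - P = -144 + 4P gives P* = 96, Q* = 240.
Demand choke price (Qd = 0): P = 336.
CS = ½(336 − 96)(240) = 28800.

Consumer surplus = 28800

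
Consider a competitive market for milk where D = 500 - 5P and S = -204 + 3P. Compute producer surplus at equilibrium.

Equilibrium: 500 - 5P = -204 + 3P gives P* = 88, Q* = 60.
Supply starts at P = 68 (where S = 0).
PS = ½(88 − 68)(60) = 600.

Producer surplus = 600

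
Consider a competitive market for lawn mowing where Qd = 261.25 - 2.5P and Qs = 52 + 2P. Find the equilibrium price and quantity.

P* = 46.5, Q* = 145

Set Qd = Qs: 261.25 - 2.5P = 52 + 2P.
209.25 = 4.5P, so P* = 46.5.
Q* = 261.25 − 2.5(46.5) = 145.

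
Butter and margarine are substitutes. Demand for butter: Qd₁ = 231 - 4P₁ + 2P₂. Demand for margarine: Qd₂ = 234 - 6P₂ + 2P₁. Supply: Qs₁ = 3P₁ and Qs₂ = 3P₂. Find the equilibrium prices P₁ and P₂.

Market 1: 231 - 4P₁ + 2P₂ = 3P₁ → 7P₁ - 2P₂ = 231.
Market 2: 9P₂ - 2P₁ = 234.
Eliminating P₂: 9×(1) + 2×(2) gives 59P₁ = 2547, so P₁ = 2547/59.
Back-substitute into (2): P₂ = (234 + 2×2547/59) / 9 = 2100/59.

P₁ = 2547/59, P₂ = 2100/59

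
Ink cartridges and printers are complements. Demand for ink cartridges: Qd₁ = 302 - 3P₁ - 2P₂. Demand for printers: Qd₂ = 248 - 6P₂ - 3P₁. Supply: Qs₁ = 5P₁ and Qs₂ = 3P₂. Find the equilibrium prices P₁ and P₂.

P₁ = 101/3, P₂ = 49/3

Market 1: 302 - 3P₁ - 2P₂ = 5P₁ → 8P₁ + 2P₂ = 302.
Market 2: 9P₂ + 3P₁ = 248.
Eliminating P₂: 9×(1) − 2×(2) gives 66P₁ = 2222, so P₁ = 101/3.
Back-substitute into (2): P₂ = (248 − 3×101/3) / 9 = 49/3.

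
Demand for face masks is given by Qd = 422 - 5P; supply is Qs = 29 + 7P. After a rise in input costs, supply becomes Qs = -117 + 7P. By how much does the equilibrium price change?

Original equilibrium: P* = 32.75, Q* = 258.25.
New equilibrium: 422 - 5P = -117 + 7P, so 539 = 12P and P' = 539/12; Q' = 422 − 5(539/12) = 2369/12.
Change in price: 539/12 − 32.75 = 73/6.

ΔP = 73/6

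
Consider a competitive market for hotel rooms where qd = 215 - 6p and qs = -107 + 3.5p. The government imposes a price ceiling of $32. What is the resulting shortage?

Equilibrium price would be p* = 644/19, so the ceiling at 32 binds.
At p = 32: qd = 215 − 6(32) = 23, qs = -107 + 3.5(32) = 5.
Shortage = 23 − 5 = 18.

Shortage = 18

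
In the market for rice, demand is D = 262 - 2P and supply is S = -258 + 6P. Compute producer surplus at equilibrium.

Producer surplus = 1452

Equilibrium: 262 - 2P = -258 + 6P gives P* = 65, Q* = 132.
Supply starts at P = 43 (where S = 0).
PS = ½(65 − 43)(132) = 1452.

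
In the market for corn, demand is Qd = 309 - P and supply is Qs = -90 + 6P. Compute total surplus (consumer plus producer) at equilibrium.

Equilibrium: 309 - P = -90 + 6P gives P* = 57, Q* = 252.
Demand choke price: P = 309; supply starts at P = 15.
CS = ½(309 − 57)(252) = 31752; PS = ½(57 − 15)(252) = 5292.

Total surplus = 37044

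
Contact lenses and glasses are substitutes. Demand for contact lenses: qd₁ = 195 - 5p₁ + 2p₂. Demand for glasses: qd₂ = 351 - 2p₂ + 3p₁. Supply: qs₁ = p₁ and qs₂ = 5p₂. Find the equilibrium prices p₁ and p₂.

Market 1: 195 - 5p₁ + 2p₂ = p₁ → 6p₁ - 2p₂ = 195.
Market 2: 7p₂ - 3p₁ = 351.
Eliminating p₂: 7×(1) + 2×(2) gives 36p₁ = 2067, so p₁ = 689/12.
Back-substitute into (2): p₂ = (351 + 3×689/12) / 7 = 74.75.

p₁ = 689/12, p₂ = 74.75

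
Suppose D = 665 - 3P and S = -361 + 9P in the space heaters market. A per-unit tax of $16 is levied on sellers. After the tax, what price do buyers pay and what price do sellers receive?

Pre-tax equilibrium: P* = 85.5, Q* = 408.5.
Tax on sellers shifts supply to S = -361 + 9(P − 16) = -505 + 9P.
665 - 3P = -505 + 9P gives buyer price Pb = 97.5; sellers receive Ps = 97.5 − 16 = 81.5.
New quantity: Q = 665 − 3(97.5) = 372.5.

Buyers pay $97.5, sellers receive $81.5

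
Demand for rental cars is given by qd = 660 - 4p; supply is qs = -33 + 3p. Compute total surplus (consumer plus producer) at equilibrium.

Total surplus = 20328

Equilibrium: 660 - 4p = -33 + 3p gives p* = 99, q* = 264.
Demand choke price: p = 165; supply starts at p = 11.
CS = ½(165 − 99)(264) = 8712; PS = ½(99 − 11)(264) = 11616.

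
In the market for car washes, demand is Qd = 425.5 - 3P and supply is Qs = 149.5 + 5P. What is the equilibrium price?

P* = 34.5

Set Qd = Qs: 425.5 - 3P = 149.5 + 5P.
276 = 8P, so P* = 34.5.
Q* = 425.5 − 3(34.5) = 322.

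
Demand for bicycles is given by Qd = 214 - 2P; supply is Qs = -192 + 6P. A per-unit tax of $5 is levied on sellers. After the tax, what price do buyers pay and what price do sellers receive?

Pre-tax equilibrium: P* = 50.75, Q* = 112.5.
Tax on sellers shifts supply to Qs = -192 + 6(P − 5) = -222 + 6P.
214 - 2P = -222 + 6P gives buyer price Pb = 54.5; sellers receive Ps = 54.5 − 5 = 49.5.
New quantity: Q = 214 − 2(54.5) = 105.

Buyers pay $54.5, sellers receive $49.5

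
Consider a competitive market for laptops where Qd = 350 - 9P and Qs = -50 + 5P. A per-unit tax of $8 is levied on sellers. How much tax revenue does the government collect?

Pre-tax equilibrium: P* = 200/7, Q* = 650/7.
Tax on sellers shifts supply to Qs = -50 + 5(P − 8) = -90 + 5P.
350 - 9P = -90 + 5P gives buyer price Pb = 220/7; sellers receive Ps = 220/7 − 8 = 164/7.
New quantity: Q = 350 − 9(220/7) = 470/7.
Revenue = 8 × 470/7 = 3760/7.

Tax revenue = 3760/7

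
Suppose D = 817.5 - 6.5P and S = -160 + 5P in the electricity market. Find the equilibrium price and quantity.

P* = 85, Q* = 265

Set D = S: 817.5 - 6.5P = -160 + 5P.
977.5 = 11.5P, so P* = 85.
Q* = 817.5 − 6.5(85) = 265.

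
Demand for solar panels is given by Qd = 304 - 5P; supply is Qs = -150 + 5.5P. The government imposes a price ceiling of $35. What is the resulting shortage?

Shortage = 86.5

Equilibrium price would be P* = 908/21, so the ceiling at 35 binds.
At P = 35: Qd = 304 − 5(35) = 129, Qs = -150 + 5.5(35) = 42.5.
Shortage = 129 − 42.5 = 86.5.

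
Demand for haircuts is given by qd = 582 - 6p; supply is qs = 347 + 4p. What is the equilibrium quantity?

q* = 441

Set qd = qs: 582 - 6p = 347 + 4p.
235 = 10p, so p* = 23.5.
q* = 582 − 6(23.5) = 441.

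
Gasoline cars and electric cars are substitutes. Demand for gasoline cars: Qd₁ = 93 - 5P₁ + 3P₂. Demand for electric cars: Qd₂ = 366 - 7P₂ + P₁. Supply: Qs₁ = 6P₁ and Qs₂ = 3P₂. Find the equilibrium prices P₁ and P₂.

Market 1: 93 - 5P₁ + 3P₂ = 6P₁ → 11P₁ - 3P₂ = 93.
Market 2: 10P₂ - P₁ = 366.
Eliminating P₂: 10×(1) + 3×(2) gives 107P₁ = 2028, so P₁ = 2028/107.
Back-substitute into (2): P₂ = (366 + 1×2028/107) / 10 = 4119/107.

P₁ = 2028/107, P₂ = 4119/107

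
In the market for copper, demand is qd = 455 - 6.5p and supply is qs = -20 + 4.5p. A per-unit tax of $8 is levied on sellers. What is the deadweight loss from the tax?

Pre-tax equilibrium: p* = 475/11, q* = 3835/22.
Tax on sellers shifts supply to qs = -20 + 4.5(p − 8) = -56 + 4.5p.
455 - 6.5p = -56 + 4.5p gives buyer price pb = 511/11; sellers receive ps = 511/11 − 8 = 423/11.
New quantity: q = 455 − 6.5(511/11) = 3367/22.
DWL = ½ × 8 × (3835/22 − 3367/22) = 936/11.

Deadweight loss = 936/11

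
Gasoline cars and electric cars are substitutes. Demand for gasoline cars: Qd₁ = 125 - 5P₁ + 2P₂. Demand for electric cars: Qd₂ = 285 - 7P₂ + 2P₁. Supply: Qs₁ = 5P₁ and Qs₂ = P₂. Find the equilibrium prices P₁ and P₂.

P₁ = 785/38, P₂ = 775/19

Market 1: 125 - 5P₁ + 2P₂ = 5P₁ → 10P₁ - 2P₂ = 125.
Market 2: 8P₂ - 2P₁ = 285.
Eliminating P₂: 8×(1) + 2×(2) gives 76P₁ = 1570, so P₁ = 785/38.
Back-substitute into (2): P₂ = (285 + 2×785/38) / 8 = 775/19.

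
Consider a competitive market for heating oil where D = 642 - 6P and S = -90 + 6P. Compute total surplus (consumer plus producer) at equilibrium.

Equilibrium: 642 - 6P = -90 + 6P gives P* = 61, Q* = 276.
Demand choke price: P = 107; supply starts at P = 15.
CS = ½(107 − 61)(276) = 6348; PS = ½(61 − 15)(276) = 6348.

Total surplus = 12696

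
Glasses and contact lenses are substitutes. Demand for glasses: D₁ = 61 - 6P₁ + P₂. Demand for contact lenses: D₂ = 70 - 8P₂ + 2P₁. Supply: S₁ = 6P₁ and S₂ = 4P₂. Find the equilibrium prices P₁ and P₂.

P₁ = 401/71, P₂ = 481/71

Market 1: 61 - 6P₁ + P₂ = 6P₁ → 12P₁ - P₂ = 61.
Market 2: 12P₂ - 2P₁ = 70.
Eliminating P₂: 12×(1) + 1×(2) gives 142P₁ = 802, so P₁ = 401/71.
Back-substitute into (2): P₂ = (70 + 2×401/71) / 12 = 481/71.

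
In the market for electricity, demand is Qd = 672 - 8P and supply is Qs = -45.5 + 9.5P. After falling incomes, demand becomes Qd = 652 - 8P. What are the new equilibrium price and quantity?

Original equilibrium: P* = 41, Q* = 344.
New equilibrium: 652 - 8P = -45.5 + 9.5P, so 697.5 = 17.5P and P' = 279/7; Q' = 652 − 8(279/7) = 2332/7.

P' = 279/7, Q' = 2332/7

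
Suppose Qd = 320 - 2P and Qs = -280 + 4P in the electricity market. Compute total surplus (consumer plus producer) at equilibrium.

Equilibrium: 320 - 2P = -280 + 4P gives P* = 100, Q* = 120.
Demand choke price: P = 160; supply starts at P = 70.
CS = ½(160 − 100)(120) = 3600; PS = ½(100 − 70)(120) = 1800.

Total surplus = 5400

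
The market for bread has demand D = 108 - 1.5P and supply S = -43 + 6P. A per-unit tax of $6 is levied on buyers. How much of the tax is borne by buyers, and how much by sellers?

Buyers bear $4.8, sellers bear $1.2

Pre-tax equilibrium: P* = 302/15, Q* = 77.8.
Tax on buyers shifts demand to D = 108 − 1.5(P + 6) = 99 - 1.5P.
99 - 1.5P = -43 + 6P gives seller price Ps = 284/15; buyers pay Pb = 284/15 + 6 = 374/15.
New quantity: Q = 108 − 1.5(374/15) = 70.6.
Buyer burden = 374/15 − 302/15 = 4.8; seller burden = 302/15 − 284/15 = 1.2.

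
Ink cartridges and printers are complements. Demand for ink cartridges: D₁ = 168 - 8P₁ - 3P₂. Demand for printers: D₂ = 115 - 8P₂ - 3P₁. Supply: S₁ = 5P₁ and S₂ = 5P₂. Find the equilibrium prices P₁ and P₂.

Market 1: 168 - 8P₁ - 3P₂ = 5P₁ → 13P₁ + 3P₂ = 168.
Market 2: 13P₂ + 3P₁ = 115.
Eliminating P₂: 13×(1) − 3×(2) gives 160P₁ = 1839, so P₁ = 11.49375.
Back-substitute into (2): P₂ = (115 − 3×11.49375) / 13 = 6.19375.

P₁ = 11.49375, P₂ = 6.19375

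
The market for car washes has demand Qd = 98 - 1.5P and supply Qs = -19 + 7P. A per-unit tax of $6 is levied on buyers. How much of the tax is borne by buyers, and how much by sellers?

Pre-tax equilibrium: P* = 234/17, Q* = 1315/17.
Tax on buyers shifts demand to Qd = 98 − 1.5(P + 6) = 89 - 1.5P.
89 - 1.5P = -19 + 7P gives seller price Ps = 216/17; buyers pay Pb = 216/17 + 6 = 318/17.
New quantity: Q = 98 − 1.5(318/17) = 1189/17.
Buyer burden = 318/17 − 234/17 = 84/17; seller burden = 234/17 − 216/17 = 18/17.

Buyers bear 84/17, sellers bear 18/17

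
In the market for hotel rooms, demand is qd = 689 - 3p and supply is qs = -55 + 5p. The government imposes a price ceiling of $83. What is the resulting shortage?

Shortage = 80

Equilibrium price would be p* = 93, so the ceiling at 83 binds.
At p = 83: qd = 689 − 3(83) = 440, qs = -55 + 5(83) = 360.
Shortage = 440 − 360 = 80.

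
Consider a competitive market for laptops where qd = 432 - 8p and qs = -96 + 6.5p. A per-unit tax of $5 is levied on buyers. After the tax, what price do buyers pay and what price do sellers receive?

Buyers pay 1121/29, sellers receive 976/29

Pre-tax equilibrium: p* = 1056/29, q* = 4080/29.
Tax on buyers shifts demand to qd = 432 − 8(p + 5) = 392 - 8p.
392 - 8p = -96 + 6.5p gives seller price ps = 976/29; buyers pay pb = 976/29 + 5 = 1121/29.
New quantity: q = 432 − 8(1121/29) = 3560/29.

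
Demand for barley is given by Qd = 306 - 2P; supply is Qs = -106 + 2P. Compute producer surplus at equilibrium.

Equilibrium: 306 - 2P = -106 + 2P gives P* = 103, Q* = 100.
Supply starts at P = 53 (where Qs = 0).
PS = ½(103 − 53)(100) = 2500.

Producer surplus = 2500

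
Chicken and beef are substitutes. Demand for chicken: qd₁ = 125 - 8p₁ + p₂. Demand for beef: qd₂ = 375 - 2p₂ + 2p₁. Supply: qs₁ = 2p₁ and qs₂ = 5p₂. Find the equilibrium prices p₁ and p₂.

Market 1: 125 - 8p₁ + p₂ = 2p₁ → 10p₁ - p₂ = 125.
Market 2: 7p₂ - 2p₁ = 375.
Eliminating p₂: 7×(1) + 1×(2) gives 68p₁ = 1250, so p₁ = 625/34.
Back-substitute into (2): p₂ = (375 + 2×625/34) / 7 = 1000/17.

p₁ = 625/34, p₂ = 1000/17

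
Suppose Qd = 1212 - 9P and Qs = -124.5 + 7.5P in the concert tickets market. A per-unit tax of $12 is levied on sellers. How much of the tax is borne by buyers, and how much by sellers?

Pre-tax equilibrium: P* = 81, Q* = 483.
Tax on sellers shifts supply to Qs = -124.5 + 7.5(P − 12) = -214.5 + 7.5P.
1212 - 9P = -214.5 + 7.5P gives buyer price Pb = 951/11; sellers receive Ps = 951/11 − 12 = 819/11.
New quantity: Q = 1212 − 9(951/11) = 4773/11.
Buyer burden = 951/11 − 81 = 60/11; seller burden = 81 − 819/11 = 72/11.

Buyers bear 60/11, sellers bear 72/11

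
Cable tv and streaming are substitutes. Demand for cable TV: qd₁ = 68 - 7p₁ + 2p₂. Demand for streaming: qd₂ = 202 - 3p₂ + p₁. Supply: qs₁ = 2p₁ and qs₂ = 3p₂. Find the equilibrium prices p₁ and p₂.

Market 1: 68 - 7p₁ + 2p₂ = 2p₁ → 9p₁ - 2p₂ = 68.
Market 2: 6p₂ - p₁ = 202.
Eliminating p₂: 6×(1) + 2×(2) gives 52p₁ = 812, so p₁ = 203/13.
Back-substitute into (2): p₂ = (202 + 1×203/13) / 6 = 943/26.

p₁ = 203/13, p₂ = 943/26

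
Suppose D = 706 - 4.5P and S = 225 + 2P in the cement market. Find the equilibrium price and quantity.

P* = 74, Q* = 373

Set D = S: 706 - 4.5P = 225 + 2P.
481 = 6.5P, so P* = 74.
Q* = 706 − 4.5(74) = 373.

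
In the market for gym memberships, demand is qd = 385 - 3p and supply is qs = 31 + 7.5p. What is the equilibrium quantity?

q* = 1987/7

Set qd = qs: 385 - 3p = 31 + 7.5p.
354 = 10.5p, so p* = 236/7.
q* = 385 − 3(236/7) = 1987/7.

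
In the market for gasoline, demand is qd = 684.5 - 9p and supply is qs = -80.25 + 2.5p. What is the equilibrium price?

p* = 66.5

Set qd = qs: 684.5 - 9p = -80.25 + 2.5p.
764.75 = 11.5p, so p* = 66.5.
q* = 684.5 − 9(66.5) = 86.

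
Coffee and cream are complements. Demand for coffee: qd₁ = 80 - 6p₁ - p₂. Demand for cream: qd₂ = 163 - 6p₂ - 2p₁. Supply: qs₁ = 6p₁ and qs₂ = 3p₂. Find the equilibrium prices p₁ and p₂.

Market 1: 80 - 6p₁ - p₂ = 6p₁ → 12p₁ + p₂ = 80.
Market 2: 9p₂ + 2p₁ = 163.
Eliminating p₂: 9×(1) − 1×(2) gives 106p₁ = 557, so p₁ = 557/106.
Back-substitute into (2): p₂ = (163 − 2×557/106) / 9 = 898/53.

p₁ = 557/106, p₂ = 898/53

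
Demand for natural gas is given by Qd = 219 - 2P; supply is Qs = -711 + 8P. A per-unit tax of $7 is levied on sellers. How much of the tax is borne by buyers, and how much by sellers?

Buyers bear $5.6, sellers bear $1.4

Pre-tax equilibrium: P* = 93, Q* = 33.
Tax on sellers shifts supply to Qs = -711 + 8(P − 7) = -767 + 8P.
219 - 2P = -767 + 8P gives buyer price Pb = 98.6; sellers receive Ps = 98.6 − 7 = 91.6.
New quantity: Q = 219 − 2(98.6) = 21.8.
Buyer burden = 98.6 − 93 = 5.6; seller burden = 93 − 91.6 = 1.4.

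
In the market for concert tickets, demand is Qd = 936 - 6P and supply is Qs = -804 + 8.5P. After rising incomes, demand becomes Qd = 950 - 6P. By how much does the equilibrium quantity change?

ΔQ = 238/29

Original equilibrium: P* = 120, Q* = 216.
New equilibrium: 950 - 6P = -804 + 8.5P, so 1754 = 14.5P and P' = 3508/29; Q' = 950 − 6(3508/29) = 6502/29.
Change in quantity: 6502/29 − 216 = 238/29.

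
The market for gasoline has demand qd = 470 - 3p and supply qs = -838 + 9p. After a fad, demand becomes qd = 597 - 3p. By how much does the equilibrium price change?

Δp = 127/12

Original equilibrium: p* = 109, q* = 143.
New equilibrium: 597 - 3p = -838 + 9p, so 1435 = 12p and p' = 1435/12; q' = 597 − 3(1435/12) = 238.25.
Change in price: 1435/12 − 109 = 127/12.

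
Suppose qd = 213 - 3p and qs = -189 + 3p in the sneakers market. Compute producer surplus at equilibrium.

Producer surplus = 24

Equilibrium: 213 - 3p = -189 + 3p gives p* = 67, q* = 12.
Supply starts at p = 63 (where qs = 0).
PS = ½(67 − 63)(12) = 24.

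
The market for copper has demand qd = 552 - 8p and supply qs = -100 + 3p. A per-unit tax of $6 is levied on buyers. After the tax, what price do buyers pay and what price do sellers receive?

Buyers pay 670/11, sellers receive 604/11

Pre-tax equilibrium: p* = 652/11, q* = 856/11.
Tax on buyers shifts demand to qd = 552 − 8(p + 6) = 504 - 8p.
504 - 8p = -100 + 3p gives seller price ps = 604/11; buyers pay pb = 604/11 + 6 = 670/11.
New quantity: q = 552 − 8(670/11) = 712/11.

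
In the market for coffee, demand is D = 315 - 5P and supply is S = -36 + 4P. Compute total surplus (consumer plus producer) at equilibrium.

Total surplus = 3240

Equilibrium: 315 - 5P = -36 + 4P gives P* = 39, Q* = 120.
Demand choke price: P = 63; supply starts at P = 9.
CS = ½(63 − 39)(120) = 1440; PS = ½(39 − 9)(120) = 1800.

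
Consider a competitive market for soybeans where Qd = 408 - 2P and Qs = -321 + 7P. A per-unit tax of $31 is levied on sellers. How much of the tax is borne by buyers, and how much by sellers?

Buyers bear 217/9, sellers bear 62/9

Pre-tax equilibrium: P* = 81, Q* = 246.
Tax on sellers shifts supply to Qs = -321 + 7(P − 31) = -538 + 7P.
408 - 2P = -538 + 7P gives buyer price Pb = 946/9; sellers receive Ps = 946/9 − 31 = 667/9.
New quantity: Q = 408 − 2(946/9) = 1780/9.
Buyer burden = 946/9 − 81 = 217/9; seller burden = 81 − 667/9 = 62/9.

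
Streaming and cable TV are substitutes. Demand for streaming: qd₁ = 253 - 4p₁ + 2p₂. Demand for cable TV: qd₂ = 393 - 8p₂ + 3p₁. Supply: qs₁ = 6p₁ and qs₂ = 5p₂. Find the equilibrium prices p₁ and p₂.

Market 1: 253 - 4p₁ + 2p₂ = 6p₁ → 10p₁ - 2p₂ = 253.
Market 2: 13p₂ - 3p₁ = 393.
Eliminating p₂: 13×(1) + 2×(2) gives 124p₁ = 4075, so p₁ = 4075/124.
Back-substitute into (2): p₂ = (393 + 3×4075/124) / 13 = 4689/124.

p₁ = 4075/124, p₂ = 4689/124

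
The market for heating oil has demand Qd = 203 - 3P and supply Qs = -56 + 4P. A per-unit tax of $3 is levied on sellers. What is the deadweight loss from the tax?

Deadweight loss = 54/7

Pre-tax equilibrium: P* = 37, Q* = 92.
Tax on sellers shifts supply to Qs = -56 + 4(P − 3) = -68 + 4P.
203 - 3P = -68 + 4P gives buyer price Pb = 271/7; sellers receive Ps = 271/7 − 3 = 250/7.
New quantity: Q = 203 − 3(271/7) = 608/7.
DWL = ½ × 3 × (92 − 608/7) = 54/7.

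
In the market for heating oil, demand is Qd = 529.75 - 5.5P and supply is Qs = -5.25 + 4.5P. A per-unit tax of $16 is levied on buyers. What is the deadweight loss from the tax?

Pre-tax equilibrium: P* = 53.5, Q* = 235.5.
Tax on buyers shifts demand to Qd = 529.75 − 5.5(P + 16) = 441.75 - 5.5P.
441.75 - 5.5P = -5.25 + 4.5P gives seller price Ps = 44.7; buyers pay Pb = 44.7 + 16 = 60.7.
New quantity: Q = 529.75 − 5.5(60.7) = 195.9.
DWL = ½ × 16 × (235.5 − 195.9) = 316.8.

Deadweight loss = 316.8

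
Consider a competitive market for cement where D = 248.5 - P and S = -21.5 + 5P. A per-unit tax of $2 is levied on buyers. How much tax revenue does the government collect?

Pre-tax equilibrium: P* = 45, Q* = 203.5.
Tax on buyers shifts demand to D = 248.5 − 1(P + 2) = 246.5 - P.
246.5 - P = -21.5 + 5P gives seller price Ps = 134/3; buyers pay Pb = 134/3 + 2 = 140/3.
New quantity: Q = 248.5 − 1(140/3) = 1211/6.
Revenue = 2 × 1211/6 = 1211/3.

Tax revenue = 1211/3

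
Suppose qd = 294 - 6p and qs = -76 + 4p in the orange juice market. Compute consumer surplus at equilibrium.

Equilibrium: 294 - 6p = -76 + 4p gives p* = 37, q* = 72.
Demand choke price (qd = 0): p = 49.
CS = ½(49 − 37)(72) = 432.

Consumer surplus = 432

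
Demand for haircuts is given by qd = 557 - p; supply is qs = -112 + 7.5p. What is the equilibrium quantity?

q* = 8131/17

Set qd = qs: 557 - p = -112 + 7.5p.
669 = 8.5p, so p* = 1338/17.
q* = 557 − 1(1338/17) = 8131/17.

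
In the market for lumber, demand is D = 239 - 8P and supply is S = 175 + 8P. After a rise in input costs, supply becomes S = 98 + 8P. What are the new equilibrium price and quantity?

Original equilibrium: P* = 4, Q* = 207.
New equilibrium: 239 - 8P = 98 + 8P, so 141 = 16P and P' = 8.8125; Q' = 239 − 8(8.8125) = 168.5.

P' = 8.8125, Q' = 168.5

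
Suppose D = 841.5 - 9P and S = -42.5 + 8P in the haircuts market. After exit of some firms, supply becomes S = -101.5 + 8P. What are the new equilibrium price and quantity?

Original equilibrium: P* = 52, Q* = 373.5.
New equilibrium: 841.5 - 9P = -101.5 + 8P, so 943 = 17P and P' = 943/17; Q' = 841.5 − 9(943/17) = 11637/34.

P' = 943/17, Q' = 11637/34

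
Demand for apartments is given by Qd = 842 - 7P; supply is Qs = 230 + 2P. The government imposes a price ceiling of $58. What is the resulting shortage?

Shortage = 90

Equilibrium price would be P* = 68, so the ceiling at 58 binds.
At P = 58: Qd = 842 − 7(58) = 436, Qs = 230 + 2(58) = 346.
Shortage = 436 − 346 = 90.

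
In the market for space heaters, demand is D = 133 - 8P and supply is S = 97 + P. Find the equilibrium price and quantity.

Set D = S: 133 - 8P = 97 + P.
36 = 9P, so P* = 4.
Q* = 133 − 8(4) = 101.

P* = 4, Q* = 101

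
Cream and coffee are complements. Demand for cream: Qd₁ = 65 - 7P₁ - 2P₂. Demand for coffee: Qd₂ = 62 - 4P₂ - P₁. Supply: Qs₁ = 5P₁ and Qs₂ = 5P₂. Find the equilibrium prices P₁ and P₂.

P₁ = 461/106, P₂ = 679/106

Market 1: 65 - 7P₁ - 2P₂ = 5P₁ → 12P₁ + 2P₂ = 65.
Market 2: 9P₂ + P₁ = 62.
Eliminating P₂: 9×(1) − 2×(2) gives 106P₁ = 461, so P₁ = 461/106.
Back-substitute into (2): P₂ = (62 − 1×461/106) / 9 = 679/106.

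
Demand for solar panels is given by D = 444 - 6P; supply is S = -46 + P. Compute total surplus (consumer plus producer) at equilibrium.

Equilibrium: 444 - 6P = -46 + P gives P* = 70, Q* = 24.
Demand choke price: P = 74; supply starts at P = 46.
CS = ½(74 − 70)(24) = 48; PS = ½(70 − 46)(24) = 288.

Total surplus = 336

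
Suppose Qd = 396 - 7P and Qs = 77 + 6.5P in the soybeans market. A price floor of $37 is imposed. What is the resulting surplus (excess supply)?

Equilibrium price would be P* = 638/27, so the floor at 37 binds.
At P = 37: Qd = 137, Qs = 317.5.
Surplus = 317.5 − 137 = 180.5.

Surplus = 180.5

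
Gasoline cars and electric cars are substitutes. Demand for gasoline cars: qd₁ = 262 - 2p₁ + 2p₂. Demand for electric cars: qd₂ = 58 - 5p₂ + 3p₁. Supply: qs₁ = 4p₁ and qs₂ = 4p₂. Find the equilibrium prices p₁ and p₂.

p₁ = 1237/24, p₂ = 23.625

Market 1: 262 - 2p₁ + 2p₂ = 4p₁ → 6p₁ - 2p₂ = 262.
Market 2: 9p₂ - 3p₁ = 58.
Eliminating p₂: 9×(1) + 2×(2) gives 48p₁ = 2474, so p₁ = 1237/24.
Back-substitute into (2): p₂ = (58 + 3×1237/24) / 9 = 23.625.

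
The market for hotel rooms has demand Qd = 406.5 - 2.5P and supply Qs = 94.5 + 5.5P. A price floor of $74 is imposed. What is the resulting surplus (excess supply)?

Surplus = 280

Equilibrium price would be P* = 39, so the floor at 74 binds.
At P = 74: Qd = 221.5, Qs = 501.5.
Surplus = 501.5 − 221.5 = 280.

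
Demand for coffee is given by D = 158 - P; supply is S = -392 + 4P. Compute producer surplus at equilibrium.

Equilibrium: 158 - P = -392 + 4P gives P* = 110, Q* = 48.
Supply starts at P = 98 (where S = 0).
PS = ½(110 − 98)(48) = 288.

Producer surplus = 288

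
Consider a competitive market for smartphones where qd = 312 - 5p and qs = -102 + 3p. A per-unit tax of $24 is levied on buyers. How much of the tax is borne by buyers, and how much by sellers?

Pre-tax equilibrium: p* = 51.75, q* = 53.25.
Tax on buyers shifts demand to qd = 312 − 5(p + 24) = 192 - 5p.
192 - 5p = -102 + 3p gives seller price ps = 36.75; buyers pay pb = 36.75 + 24 = 60.75.
New quantity: q = 312 − 5(60.75) = 8.25.
Buyer burden = 60.75 − 51.75 = 9; seller burden = 51.75 − 36.75 = 15.

Buyers bear $9, sellers bear $15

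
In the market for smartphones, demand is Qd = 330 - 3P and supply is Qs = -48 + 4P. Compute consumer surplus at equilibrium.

Consumer surplus = 4704

Equilibrium: 330 - 3P = -48 + 4P gives P* = 54, Q* = 168.
Demand choke price (Qd = 0): P = 110.
CS = ½(110 − 54)(168) = 4704.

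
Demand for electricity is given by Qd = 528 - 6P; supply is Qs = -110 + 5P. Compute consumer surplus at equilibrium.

Equilibrium: 528 - 6P = -110 + 5P gives P* = 58, Q* = 180.
Demand choke price (Qd = 0): P = 88.
CS = ½(88 − 58)(180) = 2700.

Consumer surplus = 2700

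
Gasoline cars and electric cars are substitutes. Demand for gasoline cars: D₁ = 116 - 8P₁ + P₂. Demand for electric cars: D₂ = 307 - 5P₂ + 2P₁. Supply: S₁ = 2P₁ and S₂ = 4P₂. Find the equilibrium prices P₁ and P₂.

Market 1: 116 - 8P₁ + P₂ = 2P₁ → 10P₁ - P₂ = 116.
Market 2: 9P₂ - 2P₁ = 307.
Eliminating P₂: 9×(1) + 1×(2) gives 88P₁ = 1351, so P₁ = 1351/88.
Back-substitute into (2): P₂ = (307 + 2×1351/88) / 9 = 1651/44.

P₁ = 1351/88, P₂ = 1651/44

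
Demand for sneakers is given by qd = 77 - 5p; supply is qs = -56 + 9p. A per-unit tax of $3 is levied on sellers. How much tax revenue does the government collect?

Pre-tax equilibrium: p* = 9.5, q* = 29.5.
Tax on sellers shifts supply to qs = -56 + 9(p − 3) = -83 + 9p.
77 - 5p = -83 + 9p gives buyer price pb = 80/7; sellers receive ps = 80/7 − 3 = 59/7.
New quantity: q = 77 − 5(80/7) = 139/7.
Revenue = 3 × 139/7 = 417/7.

Tax revenue = 417/7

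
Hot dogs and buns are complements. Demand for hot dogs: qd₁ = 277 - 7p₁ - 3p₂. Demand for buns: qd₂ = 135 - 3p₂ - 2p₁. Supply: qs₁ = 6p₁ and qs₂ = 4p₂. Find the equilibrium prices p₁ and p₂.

Market 1: 277 - 7p₁ - 3p₂ = 6p₁ → 13p₁ + 3p₂ = 277.
Market 2: 7p₂ + 2p₁ = 135.
Eliminating p₂: 7×(1) − 3×(2) gives 85p₁ = 1534, so p₁ = 1534/85.
Back-substitute into (2): p₂ = (135 − 2×1534/85) / 7 = 1201/85.

p₁ = 1534/85, p₂ = 1201/85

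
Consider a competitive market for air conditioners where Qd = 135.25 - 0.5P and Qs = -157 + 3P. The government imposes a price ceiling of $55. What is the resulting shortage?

Shortage = 99.75

Equilibrium price would be P* = 83.5, so the ceiling at 55 binds.
At P = 55: Qd = 135.25 − 0.5(55) = 107.75, Qs = -157 + 3(55) = 8.
Shortage = 107.75 − 8 = 99.75.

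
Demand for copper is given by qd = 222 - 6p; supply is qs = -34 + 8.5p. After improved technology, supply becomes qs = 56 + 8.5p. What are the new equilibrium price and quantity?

p' = 332/29, q' = 4446/29

Original equilibrium: p* = 512/29, q* = 3366/29.
New equilibrium: 222 - 6p = 56 + 8.5p, so 166 = 14.5p and p' = 332/29; q' = 222 − 6(332/29) = 4446/29.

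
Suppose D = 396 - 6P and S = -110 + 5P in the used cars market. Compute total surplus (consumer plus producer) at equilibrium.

Equilibrium: 396 - 6P = -110 + 5P gives P* = 46, Q* = 120.
Demand choke price: P = 66; supply starts at P = 22.
CS = ½(66 − 46)(120) = 1200; PS = ½(46 − 22)(120) = 1440.

Total surplus = 2640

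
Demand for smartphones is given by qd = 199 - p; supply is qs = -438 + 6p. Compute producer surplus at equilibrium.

Equilibrium: 199 - p = -438 + 6p gives p* = 91, q* = 108.
Supply starts at p = 73 (where qs = 0).
PS = ½(91 − 73)(108) = 972.

Producer surplus = 972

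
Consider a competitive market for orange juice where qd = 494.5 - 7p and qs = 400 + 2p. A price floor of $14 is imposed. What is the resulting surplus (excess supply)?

Equilibrium price would be p* = 10.5, so the floor at 14 binds.
At p = 14: qd = 396.5, qs = 428.
Surplus = 428 − 396.5 = 31.5.

Surplus = 31.5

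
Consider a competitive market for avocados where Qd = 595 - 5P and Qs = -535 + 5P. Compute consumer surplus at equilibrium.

Consumer surplus = 90

Equilibrium: 595 - 5P = -535 + 5P gives P* = 113, Q* = 30.
Demand choke price (Qd = 0): P = 119.
CS = ½(119 − 113)(30) = 90.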